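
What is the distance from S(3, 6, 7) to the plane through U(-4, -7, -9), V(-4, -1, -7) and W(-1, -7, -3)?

7√46/46

UV = (0, 6, 2) and UW = (3, 0, 6), so a normal is n = UV × UW = (36, 6, -18).
Then n·(3, 6, 7) - (-24) = 42.
|n| = √(1296 + 36 + 324) = 6√46, so the distance is |42|/(6√46) = 7/√46.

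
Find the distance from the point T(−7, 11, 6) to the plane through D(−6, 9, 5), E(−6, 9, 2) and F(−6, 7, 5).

1

DE = (0, 0, −3) and DF = (0, −2, 0), so a normal is n = DE × DF = (−6, 0, 0).
d = |(-6)·(-7) − 36| / √(36 + 0 + 0) = |6| / 6 = 1.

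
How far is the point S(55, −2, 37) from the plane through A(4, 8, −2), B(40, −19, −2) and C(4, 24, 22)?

27/17

AB = (36, −27, 0) and AC = (0, 16, 24), so a normal is n = AB × AC = (−648, −864, 576).
Then n·(55, −2, 37) − (−10656) = −1944.
|n| = √(419904 + 746496 + 331776) = 1224, so the distance is |-1944|/1224 = 27/17.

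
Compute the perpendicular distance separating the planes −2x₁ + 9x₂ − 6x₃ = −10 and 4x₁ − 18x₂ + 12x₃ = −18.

19/11

Divide the second equation by -2 to match normals: −2x₁ + 9x₂ − 6x₃ = 9.
With common normal n = (−2, 9, −6) (|n| = 11), the distance is |(-10) − 9|/|n| = 19/11.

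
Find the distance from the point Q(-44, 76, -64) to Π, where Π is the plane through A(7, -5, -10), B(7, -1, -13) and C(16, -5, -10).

AB = (0, 4, -3) and AC = (9, 0, 0), so a normal is n = AB × AC = (0, -27, -36).
d = |(-27)·76 + (-36)·(-64) − 495| / √(0 + 729 + 1296) = |-243| / 45 = 27/5.

27/5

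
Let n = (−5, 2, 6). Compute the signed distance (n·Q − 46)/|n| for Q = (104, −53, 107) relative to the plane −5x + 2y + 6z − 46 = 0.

n·Q − 46 = -30.
|n| = √65, so the signed distance is -30/√65.

-30/√65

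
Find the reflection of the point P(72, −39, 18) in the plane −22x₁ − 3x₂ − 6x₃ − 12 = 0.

(-60, -57, -18)

With n = (−22, −3, −6), the signed offset is (n·P − 12)/|n|² = -1587/529 = -3.
P' = P − 2t·n = (72, −39, 18) − (-6)·(−22, −3, −6) = (−60, −57, −18).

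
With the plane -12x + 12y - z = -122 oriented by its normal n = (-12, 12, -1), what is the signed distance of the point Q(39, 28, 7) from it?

n·Q − (-122) = -17.
|n| = 17, so the signed distance is -17/17 = -1.

-1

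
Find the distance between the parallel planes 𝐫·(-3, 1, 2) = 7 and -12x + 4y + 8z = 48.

Divide the second equation by 4 to match normals: -3x + y + 2z = 12.
With common normal n = (-3, 1, 2) (|n| = √14), the distance is |7 − 12|/|n| = 5/√14.

5/√14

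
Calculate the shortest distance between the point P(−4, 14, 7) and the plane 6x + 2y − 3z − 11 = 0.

Normal vector n = (6, 2, −3), and n·(−4, 14, 7) − 11 = −28.
|n| = √(36 + 4 + 9) = 7, so the distance is |-28|/7 = 4.

4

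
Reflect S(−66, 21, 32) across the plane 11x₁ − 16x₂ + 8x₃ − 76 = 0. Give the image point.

With n = (11, −16, 8), the signed offset is (n·S − 76)/|n|² = -882/441 = -2.
S' = S − 2t·n = (−66, 21, 32) − (-4)·(11, −16, 8) = (−22, −43, 64).

(-22, -43, 64)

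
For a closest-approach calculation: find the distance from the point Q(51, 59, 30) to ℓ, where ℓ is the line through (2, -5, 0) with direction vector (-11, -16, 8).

Direction vector d = (-11, -16, 8).
AP = (49, 64, 30), and AP × d = (992, -722, -80).
|AP × d|² = 1511748 and |d|² = 441, so the distance is √(1511748/441) = √3428 = 2√857.

2√857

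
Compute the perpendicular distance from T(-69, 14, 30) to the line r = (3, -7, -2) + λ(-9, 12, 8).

Direction vector d = (-9, 12, 8).
AP = (-72, 21, 32), and AP × d = (-216, 288, -675).
|AP × d|² = 585225 and |d|² = 289, so the distance is √(585225/289) = √2025 = 45.

45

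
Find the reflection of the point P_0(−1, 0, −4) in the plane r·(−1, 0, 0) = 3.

n = (−1, 0, 0), |n|² = 1, n·P_0 − 3 = -2, so t = -2/1 = -2.
Foot F = P_0 − (-2)·n = (−3, 0, −4); the reflection is 2F − P_0 = (−5, 0, −4).

(-5, 0, -4)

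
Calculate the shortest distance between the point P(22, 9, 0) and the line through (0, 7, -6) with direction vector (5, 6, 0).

Direction vector d = (5, 6, 0).
AP = (22, 2, 6); AP·d = 122, |AP|² = 524, |d|² = 61.
distance² = |AP|² − (AP·d)²/|d|² = 524 − 14884/61 = 280, so the distance is 2√70.

2√70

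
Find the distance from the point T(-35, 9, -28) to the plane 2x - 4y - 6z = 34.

√14

n = (2, -4, -6); n·P − 34 = 28; |n| = 2√14; distance = 28/(2√14) = √14.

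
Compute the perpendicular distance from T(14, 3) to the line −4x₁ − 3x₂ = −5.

The normal to the line is n = (−4, −3) with |n| = 5.
|n·T − (-5)| = |-65 − (-5)| = 60, so the distance is 60/5 = 12.

12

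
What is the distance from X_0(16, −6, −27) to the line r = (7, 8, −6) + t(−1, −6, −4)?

Direction vector d = (−1, −6, −4).
AP = (9, −14, −21); AP·d = 159, |AP|² = 718, |d|² = 53.
distance² = |AP|² − (AP·d)²/|d|² = 718 − 25281/53 = 241, so the distance is √241.

√241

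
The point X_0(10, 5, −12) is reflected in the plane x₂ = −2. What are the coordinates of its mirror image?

(10, -9, -12)

n = (0, 1, 0), |n|² = 1, n·X_0 − (-2) = 7, so t = 7/1 = 7.
Foot F = X_0 − 7·n = (10, −2, −12); the reflection is 2F − X_0 = (10, −9, −12).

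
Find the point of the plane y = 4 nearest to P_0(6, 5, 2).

(6, 4, 2)

n = (0, 1, 0), |n|² = 1, and n·P_0 − 4 = 1.
t = 1/1 = 1, so the foot is P_0 − t·n = (6, 5, 2) − 1·(0, 1, 0) = (6, 4, 2).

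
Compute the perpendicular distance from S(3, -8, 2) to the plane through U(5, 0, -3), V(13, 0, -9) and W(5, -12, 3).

UV = (8, 0, -6) and UW = (0, -12, 6), so a normal is n = UV × UW = (-72, -48, -96).
n = (-72, -48, -96); n·P − (-72) = 48; |n| = 24√29; distance = 48/(24√29) = 2√29/29.

2/√29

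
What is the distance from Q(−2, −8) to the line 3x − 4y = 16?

2

d = |3·(-2) + (-4)·(-8) − 16| / √(9 + 16) = |10|/5 = 2.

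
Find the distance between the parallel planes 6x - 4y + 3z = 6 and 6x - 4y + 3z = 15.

With common normal n = (6, -4, 3) (|n| = √61), the distance is |6 − 15|/|n| = 9/√61.

9√61/61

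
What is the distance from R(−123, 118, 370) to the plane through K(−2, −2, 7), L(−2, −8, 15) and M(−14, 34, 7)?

KL = (0, −6, 8) and KM = (−12, 36, 0), so a normal is n = KL × KM = (−288, −96, −72).
Then n·(−123, 118, 370) − 264 = −2808.
|n| = √(82944 + 9216 + 5184) = 312, so the distance is |-2808|/312 = 9.

9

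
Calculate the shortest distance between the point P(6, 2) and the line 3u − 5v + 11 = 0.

The normal to the line is n = (3, −5) with |n| = √34.
|n·P − (-11)| = |8 − (-11)| = 19, so the distance is 19/√34.

19√34/34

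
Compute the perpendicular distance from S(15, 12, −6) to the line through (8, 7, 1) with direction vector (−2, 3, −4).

Direction vector d = (−2, 3, −4).
AP = (7, 5, −7); AP·d = 29, |AP|² = 123, |d|² = 29.
distance² = |AP|² − (AP·d)²/|d|² = 123 − 841/29 = 94, so the distance is √94.

√94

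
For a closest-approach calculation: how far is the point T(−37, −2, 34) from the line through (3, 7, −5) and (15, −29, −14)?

3√337

A direction vector is d = (12, −36, −9).
AP = (−40, −9, 39), and AP × d = (1485, 108, 1548).
|AP × d|² = 4613193 and |d|² = 1521, so the distance is √(4613193/1521) = √3033 = 3√337.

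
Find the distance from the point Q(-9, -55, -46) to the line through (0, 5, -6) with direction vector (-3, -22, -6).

2√130

Direction vector d = (-3, -22, -6).
AP = (-9, -60, -40), and AP × d = (-520, 66, 18).
|AP × d|² = 275080 and |d|² = 529, so the distance is √(275080/529) = √520 = 2√130.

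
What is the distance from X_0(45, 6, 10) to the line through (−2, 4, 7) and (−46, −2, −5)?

√106

A direction vector is d = (−44, −6, −12).
AP = (47, 2, 3); AP·d = -2116, |AP|² = 2222, |d|² = 2116.
distance² = |AP|² − (AP·d)²/|d|² = 2222 − 4477456/2116 = 106, so the distance is √106.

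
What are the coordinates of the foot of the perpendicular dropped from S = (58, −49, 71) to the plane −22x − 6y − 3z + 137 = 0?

(14, -61, 65)

n = (−22, −6, −3), |n|² = 529, and n·S − (-137) = -1058.
t = -1058/529 = -2, so the foot is S − t·n = (58, −49, 71) − (-2)·(−22, −6, −3) = (14, −61, 65).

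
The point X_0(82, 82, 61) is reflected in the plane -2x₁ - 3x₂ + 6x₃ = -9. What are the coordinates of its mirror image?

With n = (-2, -3, 6), the signed offset is (n·X_0 − (-9))/|n|² = -35/49 = -5/7.
X_0' = X_0 − 2t·n = (82, 82, 61) − (-10/7)·(-2, -3, 6) = (554/7, 544/7, 487/7).

(554/7, 544/7, 487/7)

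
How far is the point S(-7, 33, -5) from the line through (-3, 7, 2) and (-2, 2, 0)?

A direction vector is d = (1, -5, -2).
AP = (-4, 26, -7), and AP × d = (-87, -15, -6).
|AP × d|² = 7830 and |d|² = 30, so the distance is √(7830/30) = √261 = 3√29.

3√29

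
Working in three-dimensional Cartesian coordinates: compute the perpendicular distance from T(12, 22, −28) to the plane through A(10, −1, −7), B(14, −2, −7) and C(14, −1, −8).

AB = (4, −1, 0) and AC = (4, 0, −1), so a normal is n = AB × AC = (1, 4, 4).
Then n·(12, 22, −28) − (−22) = 10.
|n| = √(1 + 16 + 16) = √33, so the distance is |10|/√33 = 10√33/33.

10√33/33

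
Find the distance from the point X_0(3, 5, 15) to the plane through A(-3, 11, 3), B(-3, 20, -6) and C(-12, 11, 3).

3√2

AB = (0, 9, -9) and AC = (-9, 0, 0), so a normal is n = AB × AC = (0, 81, 81).
Then n·(3, 5, 15) - 1134 = 486.
|n| = √(0 + 6561 + 6561) = 81√2, so the distance is |486|/(81√2) = 3√2.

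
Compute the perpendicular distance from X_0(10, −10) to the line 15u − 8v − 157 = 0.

73/17

d = |15·10 + (-8)·(-10) − 157| / √(225 + 64) = |73|/17 = 73/17.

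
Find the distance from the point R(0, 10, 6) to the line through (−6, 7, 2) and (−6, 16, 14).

6

A direction vector is d = (0, 9, 12).
AP = (6, 3, 4), and AP × d = (0, −72, 54).
|AP × d|² = 8100 and |d|² = 225, so the distance is √(8100/225) = √36 = 6.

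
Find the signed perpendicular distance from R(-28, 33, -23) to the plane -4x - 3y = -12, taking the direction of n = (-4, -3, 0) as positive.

n·R − (-12) = 25.
|n| = 5, so the signed distance is 25/5 = 5.

5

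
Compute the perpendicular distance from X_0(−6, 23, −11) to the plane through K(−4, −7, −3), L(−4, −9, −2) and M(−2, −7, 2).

KL = (0, −2, 1) and KM = (2, 0, 5), so a normal is n = KL × KM = (−10, 2, 4).
Then n·(−6, 23, −11) − 14 = 48.
|n| = √(100 + 4 + 16) = 2√30, so the distance is |48|/(2√30) = 4√30/5.

4√30/5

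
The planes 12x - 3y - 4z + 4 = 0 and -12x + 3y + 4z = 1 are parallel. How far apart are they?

3/13

Divide the second equation by -1 to match normals: 12x - 3y - 4z = -1.
Both planes have normal n = (12, -3, -4), |n| = 13. Any point on the first plane is at distance |(-1) − (-4)|/|n| = 3/13 from the second.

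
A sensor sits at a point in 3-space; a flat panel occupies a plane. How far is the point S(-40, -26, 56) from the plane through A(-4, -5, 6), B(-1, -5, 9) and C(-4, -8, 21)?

19/(3√3)

AB = (3, 0, 3) and AC = (0, -3, 15), so a normal is n = AB × AC = (9, -45, -9).
n = (9, -45, -9); n·P − 135 = 171; |n| = 27√3; distance = 171/(27√3) = 19√3/9.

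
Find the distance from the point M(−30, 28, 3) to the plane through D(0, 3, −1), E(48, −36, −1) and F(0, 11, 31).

2/7

DE = (48, −39, 0) and DF = (0, 8, 32), so a normal is n = DE × DF = (−1248, −1536, 384).
d = |(-1248)·(-30) + (-1536)·28 + 384·3 − (-4992)| / √(1557504 + 2359296 + 147456) = |576| / 2016 = 2/7.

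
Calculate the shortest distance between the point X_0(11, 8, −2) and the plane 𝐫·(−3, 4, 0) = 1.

d = |(-3)·11 + 4·8 − 1| / √(9 + 16 + 0) = |-2| / 5 = 2/5.

2/5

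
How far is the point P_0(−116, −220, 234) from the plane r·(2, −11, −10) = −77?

5

Normal vector n = (2, −11, −10), and n·(−116, −220, 234) − (−77) = −75.
|n| = √(4 + 121 + 100) = 15, so the distance is |-75|/15 = 5.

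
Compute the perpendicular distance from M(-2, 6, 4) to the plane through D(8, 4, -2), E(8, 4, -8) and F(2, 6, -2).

2√10/5

DE = (0, 0, -6) and DF = (-6, 2, 0), so a normal is n = DE × DF = (12, 36, 0).
Then n·(-2, 6, 4) - 240 = -48.
|n| = √(144 + 1296 + 0) = 12√10, so the distance is |-48|/(12√10) = 2√10/5.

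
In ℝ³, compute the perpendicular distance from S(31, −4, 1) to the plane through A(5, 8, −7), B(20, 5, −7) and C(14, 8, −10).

10/√35

AB = (15, −3, 0) and AC = (9, 0, −3), so a normal is n = AB × AC = (9, 45, 27).
Then n·(31, −4, 1) − 216 = −90.
|n| = √(81 + 2025 + 729) = 9√35, so the distance is |-90|/(9√35) = 2√35/7.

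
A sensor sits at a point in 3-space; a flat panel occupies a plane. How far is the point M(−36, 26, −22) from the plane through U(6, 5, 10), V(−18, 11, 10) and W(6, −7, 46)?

UV = (−24, 6, 0) and UW = (0, −12, 36), so a normal is n = UV × UW = (216, 864, 288).
Then n·(−36, 26, −22) − 8496 = −144.
|n| = √(46656 + 746496 + 82944) = 936, so the distance is |-144|/936 = 2/13.

2/13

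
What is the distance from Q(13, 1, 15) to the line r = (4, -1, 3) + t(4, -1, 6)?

Direction vector d = (4, -1, 6).
AP = (9, 2, 12), and AP × d = (24, -6, -17).
|AP × d|² = 901 and |d|² = 53, so the distance is √(901/53) = √17.

√17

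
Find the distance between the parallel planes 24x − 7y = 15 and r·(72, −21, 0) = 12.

11/25

Divide the second equation by 3 to match normals: 24x − 7y = 4.
Both planes have normal n = (24, −7, 0), |n| = 25. Any point on the first plane is at distance |4 − 15|/|n| = 11/25 from the second.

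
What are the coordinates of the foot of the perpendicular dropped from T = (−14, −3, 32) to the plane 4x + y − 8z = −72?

(-2, 0, 8)

The perpendicular from T has direction n = (4, 1, −8): r = (−14, −3, 32) + λ(4, 1, −8).
Substitute into the plane: n·(T + λn) = -72 gives -315 + 81λ = -72, so λ = 3.
Foot = (−14, −3, 32) + 3·(4, 1, −8) = (−2, 0, 8).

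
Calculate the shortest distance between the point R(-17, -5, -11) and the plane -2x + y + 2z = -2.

3

n = (-2, 1, 2); n·P − (-2) = 9; |n| = 3; distance = 9/3 = 3.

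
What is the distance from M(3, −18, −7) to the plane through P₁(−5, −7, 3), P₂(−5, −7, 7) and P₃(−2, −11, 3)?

1/5

P₁P₂ = (0, 0, 4) and P₁P₃ = (3, −4, 0), so a normal is n = P₁P₂ × P₁P₃ = (16, 12, 0).
Then n·(3, −18, −7) − (−164) = −4.
|n| = √(256 + 144 + 0) = 20, so the distance is |-4|/20 = 1/5.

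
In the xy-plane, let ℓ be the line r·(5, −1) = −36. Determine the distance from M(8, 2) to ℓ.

74/√26

d = |5·8 + (-1)·2 − (-36)| / √(25 + 1) = |74|/√26 = 74/√26.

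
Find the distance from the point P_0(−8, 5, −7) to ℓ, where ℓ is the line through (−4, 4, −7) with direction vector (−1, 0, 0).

1

Direction vector d = (−1, 0, 0).
AP = (−4, 1, 0), and AP × d = (0, 0, 1).
|AP × d|² = 1 and |d|² = 1, so the distance is √1 = 1.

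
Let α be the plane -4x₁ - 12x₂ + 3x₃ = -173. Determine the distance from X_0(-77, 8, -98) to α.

7

Normal vector n = (-4, -12, 3), and n·(-77, 8, -98) - (-173) = 91.
|n| = √(16 + 144 + 9) = 13, so the distance is |91|/13 = 7.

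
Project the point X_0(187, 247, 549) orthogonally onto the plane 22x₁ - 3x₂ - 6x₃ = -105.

(4125/23, 5705/23, 12675/23)

n = (22, -3, -6), |n|² = 529, and n·X_0 − (-105) = 184.
t = 184/529 = 8/23, so the foot is X_0 − t·n = (187, 247, 549) − (8/23)·(22, -3, -6) = (4125/23, 5705/23, 12675/23).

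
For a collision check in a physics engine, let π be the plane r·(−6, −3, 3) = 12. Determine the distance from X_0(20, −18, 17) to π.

9/√6

n = (−6, −3, 3); n·P − 12 = -27; |n| = 3√6; distance = 27/(3√6) = 3√6/2.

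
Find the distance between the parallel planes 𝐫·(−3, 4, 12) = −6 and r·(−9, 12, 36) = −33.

5/13

Divide the second equation by 3 to match normals: −3x + 4y + 12z = -11.
Both planes have normal n = (−3, 4, 12), |n| = 13. Any point on the first plane is at distance |(-11) − (-6)|/|n| = 5/13 from the second.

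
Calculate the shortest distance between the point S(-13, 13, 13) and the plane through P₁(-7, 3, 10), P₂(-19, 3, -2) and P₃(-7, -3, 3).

16/11

P₁P₂ = (-12, 0, -12) and P₁P₃ = (0, -6, -7), so a normal is n = P₁P₂ × P₁P₃ = (-72, -84, 72).
Then n·(-13, 13, 13) - 972 = -192.
|n| = √(5184 + 7056 + 5184) = 132, so the distance is |-192|/132 = 16/11.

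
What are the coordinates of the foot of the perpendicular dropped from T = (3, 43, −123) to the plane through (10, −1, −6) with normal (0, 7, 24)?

n = (0, 7, 24), |n|² = 625, and n·T − (-151) = -2500.
t = -2500/625 = -4, so the foot is T − t·n = (3, 43, −123) − (-4)·(0, 7, 24) = (3, 71, −27).

(3, 71, -27)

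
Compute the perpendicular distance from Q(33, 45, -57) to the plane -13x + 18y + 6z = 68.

29/23

Normal vector n = (-13, 18, 6), and n·(33, 45, -57) - 68 = -29.
|n| = √(169 + 324 + 36) = 23, so the distance is |-29|/23 = 29/23.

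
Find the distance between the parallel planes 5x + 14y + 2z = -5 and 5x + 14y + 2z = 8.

13/15

Both planes have normal n = (5, 14, 2), |n| = 15. Any point on the first plane is at distance |8 − (-5)|/|n| = 13/15 from the second.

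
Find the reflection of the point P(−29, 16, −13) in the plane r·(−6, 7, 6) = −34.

n = (−6, 7, 6), |n|² = 121, n·P − (-34) = 242, so t = 242/121 = 2.
Foot F = P − 2·n = (−17, 2, −25); the reflection is 2F − P = (−5, −12, −37).

(-5, -12, -37)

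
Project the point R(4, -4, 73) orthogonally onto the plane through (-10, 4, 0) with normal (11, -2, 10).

n = (11, -2, 10), |n|² = 225, and n·R − (-118) = 900.
t = 900/225 = 4, so the foot is R − t·n = (4, -4, 73) − 4·(11, -2, 10) = (-40, 4, 33).

(-40, 4, 33)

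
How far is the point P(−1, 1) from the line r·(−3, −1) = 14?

d = |(-3)·(-1) + (-1)·1 − 14| / √(9 + 1) = |-12|/√10 = 12/√10.

6√10/5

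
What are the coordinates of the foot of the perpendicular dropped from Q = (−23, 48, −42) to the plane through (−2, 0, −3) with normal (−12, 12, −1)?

n = (−12, 12, −1), |n|² = 289, and n·Q − 27 = 867.
t = 867/289 = 3, so the foot is Q − t·n = (−23, 48, −42) − 3·(−12, 12, −1) = (13, 12, −39).

(13, 12, -39)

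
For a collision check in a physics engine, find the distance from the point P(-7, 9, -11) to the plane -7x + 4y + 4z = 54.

13/9

d = |(-7)·(-7) + 4·9 + 4·(-11) − 54| / √(49 + 16 + 16) = |-13| / 9 = 13/9.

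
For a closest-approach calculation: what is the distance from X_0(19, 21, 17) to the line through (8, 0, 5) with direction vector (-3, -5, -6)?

2√19

Direction vector d = (-3, -5, -6).
AP = (11, 21, 12); AP·d = -210, |AP|² = 706, |d|² = 70.
distance² = |AP|² − (AP·d)²/|d|² = 706 − 44100/70 = 76, so the distance is 2√19.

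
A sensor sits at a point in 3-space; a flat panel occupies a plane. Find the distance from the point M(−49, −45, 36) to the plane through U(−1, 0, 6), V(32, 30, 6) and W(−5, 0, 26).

UV = (33, 30, 0) and UW = (−4, 0, 20), so a normal is n = UV × UW = (600, −660, 120).
Then n·(−49, −45, 36) − 120 = 4500.
|n| = √(360000 + 435600 + 14400) = 900, so the distance is |4500|/900 = 5.

5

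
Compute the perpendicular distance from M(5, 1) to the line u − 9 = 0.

The normal to the line is n = (1, 0) with |n| = 1.
|n·M − 9| = |5 − 9| = 4, so the distance is 4/1 = 4.

4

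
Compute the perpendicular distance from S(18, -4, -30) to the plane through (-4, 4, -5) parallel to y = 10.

Parallel planes share the normal n = (0, 1, 0); since (-4, 4, -5) lies on the plane, its equation is y = 4.
d = |1·(-4) − 4| / √(0 + 1 + 0) = |-8| / 1 = 8.

8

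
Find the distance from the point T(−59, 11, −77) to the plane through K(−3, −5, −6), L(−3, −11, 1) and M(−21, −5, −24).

KL = (0, −6, 7) and KM = (−18, 0, −18), so a normal is n = KL × KM = (108, −126, −108).
Then n·(−59, 11, −77) − 954 = −396.
|n| = √(11664 + 15876 + 11664) = 198, so the distance is |-396|/198 = 2.

2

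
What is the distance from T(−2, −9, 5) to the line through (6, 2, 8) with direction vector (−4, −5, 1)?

√26

Direction vector d = (−4, −5, 1).
AP = (−8, −11, −3), and AP × d = (−26, 20, −4).
|AP × d|² = 1092 and |d|² = 42, so the distance is √(1092/42) = √26.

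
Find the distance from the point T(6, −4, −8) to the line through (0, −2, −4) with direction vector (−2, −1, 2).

2√5

Direction vector d = (−2, −1, 2).
AP = (6, −2, −4), and AP × d = (−8, −4, −10).
|AP × d|² = 180 and |d|² = 9, so the distance is √(180/9) = √20 = 2√5.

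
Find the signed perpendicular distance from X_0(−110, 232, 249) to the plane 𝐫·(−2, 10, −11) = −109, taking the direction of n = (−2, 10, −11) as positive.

n·X_0 − (-109) = -90.
|n| = 15, so the signed distance is -90/15 = -6.

-6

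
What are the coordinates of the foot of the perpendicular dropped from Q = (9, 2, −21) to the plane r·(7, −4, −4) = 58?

(2, 6, -17)

n = (7, −4, −4), |n|² = 81, and n·Q − 58 = 81.
t = 81/81 = 1, so the foot is Q − t·n = (9, 2, −21) − 1·(7, −4, −4) = (2, 6, −17).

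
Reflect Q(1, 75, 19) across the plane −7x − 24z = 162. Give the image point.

(-13, 75, -29)

With n = (−7, 0, −24), the signed offset is (n·Q − 162)/|n|² = -625/625 = -1.
Q' = Q − 2t·n = (1, 75, 19) − (-2)·(−7, 0, −24) = (−13, 75, −29).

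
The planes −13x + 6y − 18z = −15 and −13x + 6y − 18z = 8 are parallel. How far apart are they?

1

With common normal n = (−13, 6, −18) (|n| = 23), the distance is |(-15) − 8|/|n| = 23/23 = 1.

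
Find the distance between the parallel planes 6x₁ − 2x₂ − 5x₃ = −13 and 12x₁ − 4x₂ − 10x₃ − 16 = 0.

Divide the second equation by 2 to match normals: 6x₁ − 2x₂ − 5x₃ = 8.
Both planes have normal n = (6, −2, −5), |n| = √65. Any point on the first plane is at distance |8 − (-13)|/|n| = 21/√65 = 21√65/65 from the second.

21/√65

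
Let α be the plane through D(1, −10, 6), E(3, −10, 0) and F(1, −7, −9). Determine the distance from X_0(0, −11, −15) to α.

DE = (2, 0, −6) and DF = (0, 3, −15), so a normal is n = DE × DF = (18, 30, 6).
d = |18·0 + 30·(-11) + 6·(-15) − (-246)| / √(324 + 900 + 36) = |-174| / (6√35) = 29/√35.

29√35/35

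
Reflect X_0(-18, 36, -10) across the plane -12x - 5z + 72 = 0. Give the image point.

n = (-12, 0, -5), |n|² = 169, n·X_0 − (-72) = 338, so t = 338/169 = 2.
Foot F = X_0 − 2·n = (6, 36, 0); the reflection is 2F − X_0 = (30, 36, 10).

(30, 36, 10)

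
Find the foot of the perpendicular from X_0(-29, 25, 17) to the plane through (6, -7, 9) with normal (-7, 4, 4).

n = (-7, 4, 4), |n|² = 81, and n·X_0 − (-34) = 405.
t = 405/81 = 5, so the foot is X_0 − t·n = (-29, 25, 17) − 5·(-7, 4, 4) = (6, 5, -3).

(6, 5, -3)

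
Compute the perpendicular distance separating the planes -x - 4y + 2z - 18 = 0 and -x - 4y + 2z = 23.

5/√21

Both planes have normal n = (-1, -4, 2), |n| = √21. Any point on the first plane is at distance |23 − 18|/|n| = 5/√21 = 5√21/21 from the second.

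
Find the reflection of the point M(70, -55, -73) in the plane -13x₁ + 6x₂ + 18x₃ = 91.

With n = (-13, 6, 18), the signed offset is (n·M − 91)/|n|² = -2645/529 = -5.
M' = M − 2t·n = (70, -55, -73) − (-10)·(-13, 6, 18) = (-60, 5, 107).

(-60, 5, 107)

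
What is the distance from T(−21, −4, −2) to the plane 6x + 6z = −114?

2√2

n = (6, 0, 6); n·P − (-114) = -24; |n| = 6√2; distance = 24/(6√2) = 2√2.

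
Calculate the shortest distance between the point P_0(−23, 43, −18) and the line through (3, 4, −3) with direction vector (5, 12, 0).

3√194

Direction vector d = (5, 12, 0).
AP = (−26, 39, −15), and AP × d = (180, −75, −507).
|AP × d|² = 295074 and |d|² = 169, so the distance is √(295074/169) = √1746 = 3√194.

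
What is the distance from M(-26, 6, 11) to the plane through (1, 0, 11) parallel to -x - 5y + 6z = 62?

3√62/62

Parallel planes share the normal n = (-1, -5, 6); since (1, 0, 11) lies on the plane, its equation is -x - 5y + 6z = 65.
d = |(-1)·(-26) + (-5)·6 + 6·11 − 65| / √(1 + 25 + 36) = |-3| / √62 = 3/√62.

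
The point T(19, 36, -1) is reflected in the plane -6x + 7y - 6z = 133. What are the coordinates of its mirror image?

n = (-6, 7, -6), |n|² = 121, n·T − 133 = 11, so t = 11/121 = 1/11.
Foot F = T − (1/11)·n = (215/11, 389/11, -5/11); the reflection is 2F − T = (221/11, 382/11, 1/11).

(221/11, 382/11, 1/11)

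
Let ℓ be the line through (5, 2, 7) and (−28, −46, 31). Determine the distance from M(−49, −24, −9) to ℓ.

A direction vector is d = (−33, −48, 24).
AP = (−54, −26, −16), and AP × d = (−1392, 1824, 1734).
|AP × d|² = 8271396 and |d|² = 3969, so the distance is √(8271396/3969) = √2084 = 2√521.

2√521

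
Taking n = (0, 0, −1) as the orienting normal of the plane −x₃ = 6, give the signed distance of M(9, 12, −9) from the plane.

n·M − 6 = 3.
|n| = 1, so the signed distance is 3/1 = 3.

3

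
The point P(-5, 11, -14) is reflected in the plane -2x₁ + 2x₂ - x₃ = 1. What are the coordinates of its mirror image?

(15, -9, -4)

With n = (-2, 2, -1), the signed offset is (n·P − 1)/|n|² = 45/9 = 5.
P' = P − 2t·n = (-5, 11, -14) − 10·(-2, 2, -1) = (15, -9, -4).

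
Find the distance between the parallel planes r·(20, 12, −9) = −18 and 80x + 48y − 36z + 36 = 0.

9/25

Divide the second equation by 4 to match normals: 20x + 12y − 9z = -9.
Both planes have normal n = (20, 12, −9), |n| = 25. Any point on the first plane is at distance |(-9) − (-18)|/|n| = 9/25 from the second.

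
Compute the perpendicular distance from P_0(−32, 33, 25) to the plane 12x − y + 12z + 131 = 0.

14/17

Normal vector n = (12, −1, 12), and n·(−32, 33, 25) − (−131) = 14.
|n| = √(144 + 1 + 144) = 17, so the distance is |14|/17 = 14/17.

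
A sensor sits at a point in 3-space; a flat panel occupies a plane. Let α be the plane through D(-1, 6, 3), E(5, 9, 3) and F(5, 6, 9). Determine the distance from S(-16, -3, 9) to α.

√6/2

DE = (6, 3, 0) and DF = (6, 0, 6), so a normal is n = DE × DF = (18, -36, -18).
Then n·(-16, -3, 9) - (-288) = -54.
|n| = √(324 + 1296 + 324) = 18√6, so the distance is |-54|/(18√6) = 3/√6.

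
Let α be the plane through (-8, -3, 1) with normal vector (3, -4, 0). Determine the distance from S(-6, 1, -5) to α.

2

The plane has equation n·(r − (-8, -3, 1)) = 0, i.e. n·r = -12.
Then n·(-6, 1, -5) - (-12) = -10.
|n| = √(9 + 16 + 0) = 5, so the distance is |-10|/5 = 2.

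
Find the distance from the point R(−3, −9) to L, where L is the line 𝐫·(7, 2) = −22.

d = |7·(-3) + 2·(-9) − (-22)| / √(49 + 4) = |-17|/√53 = 17√53/53.

17√53/53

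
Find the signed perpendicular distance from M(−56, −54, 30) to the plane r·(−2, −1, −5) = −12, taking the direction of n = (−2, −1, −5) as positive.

n·M − (-12) = 28.
|n| = √30, so the signed distance is 14√30/15.

14√30/15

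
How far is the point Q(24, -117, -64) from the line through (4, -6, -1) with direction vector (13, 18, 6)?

3√914

Direction vector d = (13, 18, 6).
AP = (20, -111, -63), and AP × d = (468, -939, 1803).
|AP × d|² = 4351554 and |d|² = 529, so the distance is √(4351554/529) = √8226 = 3√914.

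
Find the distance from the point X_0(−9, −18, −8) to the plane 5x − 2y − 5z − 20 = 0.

d = |5·(-9) + (-2)·(-18) + (-5)·(-8) − 20| / √(25 + 4 + 25) = |11| / (3√6) = 11/(3√6).

11√6/18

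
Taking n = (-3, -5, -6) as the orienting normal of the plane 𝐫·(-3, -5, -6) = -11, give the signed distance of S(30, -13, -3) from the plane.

2√70/35

n·S − (-11) = 4.
|n| = √70, so the signed distance is 2√70/35.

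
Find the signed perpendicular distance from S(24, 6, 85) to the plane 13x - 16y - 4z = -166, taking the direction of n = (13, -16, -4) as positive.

n·S − (-166) = 42.
|n| = 21, so the signed distance is 42/21 = 2.

2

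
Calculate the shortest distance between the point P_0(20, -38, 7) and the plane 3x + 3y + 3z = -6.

3√3

Normal vector n = (3, 3, 3), and n·(20, -38, 7) - (-6) = -27.
|n| = √(9 + 9 + 9) = 3√3, so the distance is |-27|/(3√3) = 3√3.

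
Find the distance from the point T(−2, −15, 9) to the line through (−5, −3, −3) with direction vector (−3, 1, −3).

Direction vector d = (−3, 1, −3).
AP = (3, −12, 12); AP·d = -57, |AP|² = 297, |d|² = 19.
distance² = |AP|² − (AP·d)²/|d|² = 297 − 3249/19 = 126, so the distance is 3√14.

3√14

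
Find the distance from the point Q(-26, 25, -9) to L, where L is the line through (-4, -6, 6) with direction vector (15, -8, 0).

Direction vector d = (15, -8, 0).
AP = (-22, 31, -15); AP·d = -578, |AP|² = 1670, |d|² = 289.
distance² = |AP|² − (AP·d)²/|d|² = 1670 − 334084/289 = 514, so the distance is √514.

√514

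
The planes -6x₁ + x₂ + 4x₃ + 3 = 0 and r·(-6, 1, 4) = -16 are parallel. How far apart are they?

13/√53

Both planes have normal n = (-6, 1, 4), |n| = √53. Any point on the first plane is at distance |(-16) − (-3)|/|n| = 13/√53 = 13√53/53 from the second.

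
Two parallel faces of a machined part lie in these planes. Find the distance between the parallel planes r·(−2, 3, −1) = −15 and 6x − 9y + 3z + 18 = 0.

Divide the second equation by -3 to match normals: −2x + 3y − z = 6.
Both planes have normal n = (−2, 3, −1), |n| = √14. Any point on the first plane is at distance |6 − (-15)|/|n| = 21/√14 from the second.

3√14/2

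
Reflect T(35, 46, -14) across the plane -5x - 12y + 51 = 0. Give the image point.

(-5, -50, -14)

n = (-5, -12, 0), |n|² = 169, n·T − (-51) = -676, so t = -676/169 = -4.
Foot F = T − (-4)·n = (15, -2, -14); the reflection is 2F − T = (-5, -50, -14).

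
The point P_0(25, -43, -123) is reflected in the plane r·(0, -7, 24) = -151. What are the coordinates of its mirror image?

(25, -99, 69)

n = (0, -7, 24), |n|² = 625, n·P_0 − (-151) = -2500, so t = -2500/625 = -4.
Foot F = P_0 − (-4)·n = (25, -71, -27); the reflection is 2F − P_0 = (25, -99, 69).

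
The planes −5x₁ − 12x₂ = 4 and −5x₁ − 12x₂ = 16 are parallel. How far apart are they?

With common normal n = (−5, −12, 0) (|n| = 13), the distance is |4 − 16|/|n| = 12/13.

12/13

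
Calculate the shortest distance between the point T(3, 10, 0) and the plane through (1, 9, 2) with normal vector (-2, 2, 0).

1/√2

The plane has equation n·(r − (1, 9, 2)) = 0, i.e. n·r = 16.
Then n·(3, 10, 0) - 16 = -2.
|n| = √(4 + 4 + 0) = 2√2, so the distance is |-2|/(2√2) = 1/√2.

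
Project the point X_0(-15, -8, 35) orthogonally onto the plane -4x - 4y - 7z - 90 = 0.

The perpendicular from X_0 has direction n = (-4, -4, -7): r = (-15, -8, 35) + t(-4, -4, -7).
Substitute into the plane: n·(X_0 + tn) = 90 gives -153 + 81t = 90, so t = 3.
Foot = (-15, -8, 35) + 3·(-4, -4, -7) = (-27, -20, 14).

(-27, -20, 14)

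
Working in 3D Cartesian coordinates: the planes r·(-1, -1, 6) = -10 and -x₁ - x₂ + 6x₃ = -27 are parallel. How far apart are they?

17√38/38

Both planes have normal n = (-1, -1, 6), |n| = √38. Any point on the first plane is at distance |(-27) − (-10)|/|n| = 17/√38 from the second.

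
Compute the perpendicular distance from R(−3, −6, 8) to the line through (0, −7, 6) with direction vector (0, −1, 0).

Direction vector d = (0, −1, 0).
AP = (−3, 1, 2), and AP × d = (2, 0, 3).
|AP × d|² = 13 and |d|² = 1, so the distance is √13.

√13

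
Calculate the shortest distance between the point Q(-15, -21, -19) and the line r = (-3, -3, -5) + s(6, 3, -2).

Direction vector d = (6, 3, -2).
AP = (-12, -18, -14), and AP × d = (78, -108, 72).
|AP × d|² = 22932 and |d|² = 49, so the distance is √(22932/49) = √468 = 6√13.

6√13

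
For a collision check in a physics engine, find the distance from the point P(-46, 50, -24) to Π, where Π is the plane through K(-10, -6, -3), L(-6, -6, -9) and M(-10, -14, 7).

20√77/77

KL = (4, 0, -6) and KM = (0, -8, 10), so a normal is n = KL × KM = (-48, -40, -32).
Then n·(-46, 50, -24) - 816 = 160.
|n| = √(2304 + 1600 + 1024) = 8√77, so the distance is |160|/(8√77) = 20/√77.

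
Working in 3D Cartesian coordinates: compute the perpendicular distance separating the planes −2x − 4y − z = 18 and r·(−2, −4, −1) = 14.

Both planes have normal n = (−2, −4, −1), |n| = √21. Any point on the first plane is at distance |14 − 18|/|n| = 4/√21 = 4√21/21 from the second.

4/√21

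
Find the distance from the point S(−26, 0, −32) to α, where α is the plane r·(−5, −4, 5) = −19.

Normal vector n = (−5, −4, 5), and n·(−26, 0, −32) − (−19) = −11.
|n| = √(25 + 16 + 25) = √66, so the distance is |-11|/√66 = 11/√66.

11/√66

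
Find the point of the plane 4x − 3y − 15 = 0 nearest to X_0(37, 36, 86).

(33, 39, 86)

The perpendicular from X_0 has direction n = (4, −3, 0): r = (37, 36, 86) + λ(4, −3, 0).
Substitute into the plane: n·(X_0 + λn) = 15 gives 40 + 25λ = 15, so λ = -1.
Foot = (37, 36, 86) + (-1)·(4, −3, 0) = (33, 39, 86).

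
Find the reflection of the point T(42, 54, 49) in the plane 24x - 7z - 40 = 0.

(-6, 54, 63)

With n = (24, 0, -7), the signed offset is (n·T − 40)/|n|² = 625/625 = 1.
T' = T − 2t·n = (42, 54, 49) − 2·(24, 0, -7) = (-6, 54, 63).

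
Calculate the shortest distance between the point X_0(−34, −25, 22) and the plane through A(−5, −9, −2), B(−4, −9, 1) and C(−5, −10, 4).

15√46/46

AB = (1, 0, 3) and AC = (0, −1, 6), so a normal is n = AB × AC = (3, −6, −1).
n = (3, −6, −1); n·P − 41 = -15; |n| = √46; distance = 15/√46 = 15√46/46.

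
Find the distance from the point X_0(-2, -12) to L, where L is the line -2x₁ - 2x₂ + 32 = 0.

15√2

d = |(-2)·(-2) + (-2)·(-12) − (-32)| / √(4 + 4) = |60|/(2√2) = 15√2.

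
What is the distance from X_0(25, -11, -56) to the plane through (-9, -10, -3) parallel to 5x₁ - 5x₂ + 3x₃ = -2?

16/√59

Parallel planes share the normal n = (5, -5, 3); since (-9, -10, -3) lies on the plane, its equation is 5x₁ - 5x₂ + 3x₃ = -4.
Then n·(25, -11, -56) - (-4) = 16.
|n| = √(25 + 25 + 9) = √59, so the distance is |16|/√59 = 16/√59.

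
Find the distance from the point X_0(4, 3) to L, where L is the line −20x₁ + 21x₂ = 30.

47/29

d = |(-20)·4 + 21·3 − 30| / √(400 + 441) = |-47|/29 = 47/29.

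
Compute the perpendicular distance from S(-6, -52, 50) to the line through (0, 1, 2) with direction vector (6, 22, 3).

3√337

Direction vector d = (6, 22, 3).
AP = (-6, -53, 48); AP·d = -1058, |AP|² = 5149, |d|² = 529.
distance² = |AP|² − (AP·d)²/|d|² = 5149 − 1119364/529 = 3033, so the distance is 3√337.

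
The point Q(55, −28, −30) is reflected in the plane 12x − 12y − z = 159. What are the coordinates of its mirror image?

(-17, 44, -24)

n = (12, −12, −1), |n|² = 289, n·Q − 159 = 867, so t = 867/289 = 3.
Foot F = Q − 3·n = (19, 8, −27); the reflection is 2F − Q = (−17, 44, −24).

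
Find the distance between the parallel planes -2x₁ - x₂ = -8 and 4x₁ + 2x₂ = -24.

Divide the second equation by -2 to match normals: -2x₁ - x₂ = 12.
Both planes have normal n = (-2, -1, 0), |n| = √5. Any point on the first plane is at distance |12 − (-8)|/|n| = 20/√5 = 4√5 from the second.

4√5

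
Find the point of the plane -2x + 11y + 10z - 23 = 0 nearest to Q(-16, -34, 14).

(-18, -23, 24)

n = (-2, 11, 10), |n|² = 225, and n·Q − 23 = -225.
t = -225/225 = -1, so the foot is Q − t·n = (-16, -34, 14) − (-1)·(-2, 11, 10) = (-18, -23, 24).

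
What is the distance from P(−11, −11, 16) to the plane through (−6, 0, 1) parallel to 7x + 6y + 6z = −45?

1

Parallel planes share the normal n = (7, 6, 6); since (−6, 0, 1) lies on the plane, its equation is 7x + 6y + 6z = -36.
n = (7, 6, 6); n·P − (-36) = -11; |n| = 11; distance = 11/11 = 1.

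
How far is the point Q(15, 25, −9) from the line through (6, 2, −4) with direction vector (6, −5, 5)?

Direction vector d = (6, −5, 5).
AP = (9, 23, −5), and AP × d = (90, −75, −183).
|AP × d|² = 47214 and |d|² = 86, so the distance is √(47214/86) = √549 = 3√61.

3√61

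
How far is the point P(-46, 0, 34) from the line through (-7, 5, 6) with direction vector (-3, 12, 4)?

Direction vector d = (-3, 12, 4).
AP = (-39, -5, 28); AP·d = 169, |AP|² = 2330, |d|² = 169.
distance² = |AP|² − (AP·d)²/|d|² = 2330 − 28561/169 = 2161, so the distance is √2161.

√2161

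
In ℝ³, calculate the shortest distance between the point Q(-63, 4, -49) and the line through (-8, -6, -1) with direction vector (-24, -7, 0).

Direction vector d = (-24, -7, 0).
AP = (-55, 10, -48); AP·d = 1250, |AP|² = 5429, |d|² = 625.
distance² = |AP|² − (AP·d)²/|d|² = 5429 − 1562500/625 = 2929, so the distance is √2929.

√2929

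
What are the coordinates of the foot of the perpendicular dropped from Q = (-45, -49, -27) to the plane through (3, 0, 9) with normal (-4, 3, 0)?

n = (-4, 3, 0), |n|² = 25, and n·Q − (-12) = 45.
t = 45/25 = 9/5, so the foot is Q − t·n = (-45, -49, -27) − (9/5)·(-4, 3, 0) = (-189/5, -272/5, -27).

(-189/5, -272/5, -27)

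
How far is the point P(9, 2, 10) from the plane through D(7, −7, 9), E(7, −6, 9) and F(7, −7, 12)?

2

DE = (0, 1, 0) and DF = (0, 0, 3), so a normal is n = DE × DF = (3, 0, 0).
Then n·(9, 2, 10) − 21 = 6.
|n| = √(9 + 0 + 0) = 3, so the distance is |6|/3 = 2.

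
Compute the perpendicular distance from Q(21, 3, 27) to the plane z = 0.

d = |1·27 − 0| / √(0 + 0 + 1) = |27| / 1 = 27.

27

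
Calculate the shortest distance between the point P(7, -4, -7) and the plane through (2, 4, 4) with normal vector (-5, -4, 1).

The plane has equation n·(r − (2, 4, 4)) = 0, i.e. n·r = -22.
Then n·(7, -4, -7) - (-22) = -4.
|n| = √(25 + 16 + 1) = √42, so the distance is |-4|/√42 = 4/√42.

4/√42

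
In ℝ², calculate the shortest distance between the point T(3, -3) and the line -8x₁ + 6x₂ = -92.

5

d = |(-8)·3 + 6·(-3) − (-92)| / √(64 + 36) = |50|/10 = 5.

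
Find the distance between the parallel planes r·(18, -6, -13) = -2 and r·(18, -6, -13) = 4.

6/23

Both planes have normal n = (18, -6, -13), |n| = 23. Any point on the first plane is at distance |4 − (-2)|/|n| = 6/23 from the second.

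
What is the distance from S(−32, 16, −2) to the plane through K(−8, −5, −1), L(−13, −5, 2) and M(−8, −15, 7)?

7/(5√2)

KL = (−5, 0, 3) and KM = (0, −10, 8), so a normal is n = KL × KM = (30, 40, 50).
n = (30, 40, 50); n·P − (-490) = 70; |n| = 50√2; distance = 70/(50√2) = 7/(5√2).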